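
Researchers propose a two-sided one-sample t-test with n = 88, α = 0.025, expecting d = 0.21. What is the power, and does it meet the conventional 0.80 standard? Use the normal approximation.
Power ≈ 0.39; the study is underpowered (power < 0.80)

Power calculation (one-sample t-test, normal approximation):
z_β = d · √n - z_{α/2}
z_β = 0.21 · √88 - 2.241
z_β = 0.21 · 9.381 - 2.241
z_β = -0.271

Power = Φ(z_β) = Φ(-0.271) ≈ 0.393

Effect size d = 0.21 is small by Cohen's convention (0.2/0.5/0.8).

Threshold: power ≥ 0.80 is conventionally adequate.
Power ≈ 0.39 → the study is underpowered (power < 0.80).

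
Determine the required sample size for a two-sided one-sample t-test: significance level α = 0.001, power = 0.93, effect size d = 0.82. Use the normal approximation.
n = 34

Sample size formula (one-sample t-test, normal approximation):
n = ((z_{α/2} + z_β) / d)²

z_{α/2} = 3.291 (for α = 0.001, two-sided)
z_β = 1.476 (for power = 0.93)
d = 0.82

n = ((3.291 + 1.476) / 0.82)²
n = (5.813)²
n ≈ 33.79
Round up to the next whole number: n = 34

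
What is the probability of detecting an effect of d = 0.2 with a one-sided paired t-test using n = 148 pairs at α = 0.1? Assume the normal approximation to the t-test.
Power ≈ 0.88

Power calculation (paired t-test, normal approximation):
z_β = d · √n - z_α
z_β = 0.2 · √148 - 1.282
z_β = 0.2 · 12.166 - 1.282
z_β = 1.152

Power = Φ(z_β) = Φ(1.152) ≈ 0.875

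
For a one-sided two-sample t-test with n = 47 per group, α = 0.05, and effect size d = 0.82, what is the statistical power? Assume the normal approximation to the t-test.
Power ≈ 0.99

Power calculation (two-sample t-test, normal approximation):
z_β = d · √(n/2) - z_α
z_β = 0.82 · √(47/2) - 1.645
z_β = 0.82 · 4.848 - 1.645
z_β = 2.330

Power = Φ(z_β) = Φ(2.330) ≈ 0.990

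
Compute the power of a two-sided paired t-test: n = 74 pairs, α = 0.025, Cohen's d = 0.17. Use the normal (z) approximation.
Power ≈ 0.22

Power calculation (paired t-test, normal approximation):
z_β = d · √n - z_{α/2}
z_β = 0.17 · √74 - 2.241
z_β = 0.17 · 8.602 - 2.241
z_β = -0.779

Power = Φ(z_β) = Φ(-0.779) ≈ 0.218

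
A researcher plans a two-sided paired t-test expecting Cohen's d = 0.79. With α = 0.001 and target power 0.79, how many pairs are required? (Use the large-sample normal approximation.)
n = 27 pairs

Sample size formula (paired t-test, normal approximation):
n = ((z_{α/2} + z_β) / d)²

z_{α/2} = 3.291 (for α = 0.001, two-sided)
z_β = 0.806 (for power = 0.79)
d = 0.79

n = ((3.291 + 0.806) / 0.79)²
n = (5.186)²
n ≈ 26.89
Round up to the next whole number: n = 27 pairs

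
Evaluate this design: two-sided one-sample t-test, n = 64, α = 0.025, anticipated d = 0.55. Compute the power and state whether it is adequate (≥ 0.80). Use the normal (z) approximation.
Power ≈ 0.98; the study is adequately powered (power ≥ 0.80)

Power calculation (one-sample t-test, normal approximation):
z_β = d · √n - z_{α/2}
z_β = 0.55 · √64 - 2.241
z_β = 0.55 · 8.000 - 2.241
z_β = 2.159

Power = Φ(z_β) = Φ(2.159) ≈ 0.985

Effect size d = 0.55 is medium by Cohen's convention (0.2/0.5/0.8).

Threshold: power ≥ 0.80 is conventionally adequate.
Power ≈ 0.98 → the study is adequately powered (power ≥ 0.80).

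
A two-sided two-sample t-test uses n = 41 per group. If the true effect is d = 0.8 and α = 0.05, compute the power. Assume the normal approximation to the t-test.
Power ≈ 0.95

Power calculation (two-sample t-test, normal approximation):
z_β = d · √(n/2) - z_{α/2}
z_β = 0.8 · √(41/2) - 1.960
z_β = 0.8 · 4.528 - 1.960
z_β = 1.662

Power = Φ(z_β) = Φ(1.662) ≈ 0.952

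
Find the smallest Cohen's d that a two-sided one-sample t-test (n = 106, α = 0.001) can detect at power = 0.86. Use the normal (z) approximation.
d ≈ 0.42

Minimum detectable effect (one-sample t-test, normal approximation):
d = (z_{α/2} + z_β) / √n
d = (3.291 + 1.080) / √106
d = 4.371 / 10.296
d ≈ 0.42

By Cohen's convention (0.2 small / 0.5 medium / 0.8 large): small effect.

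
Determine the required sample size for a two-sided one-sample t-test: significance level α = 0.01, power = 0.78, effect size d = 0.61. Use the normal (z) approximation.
n = 31

Sample size formula (one-sample t-test, normal approximation):
n = ((z_{α/2} + z_β) / d)²

z_{α/2} = 2.576 (for α = 0.01, two-sided)
z_β = 0.772 (for power = 0.78)
d = 0.61

n = ((2.576 + 0.772) / 0.61)²
n = (5.489)²
n ≈ 30.13
Round up to the next whole number: n = 31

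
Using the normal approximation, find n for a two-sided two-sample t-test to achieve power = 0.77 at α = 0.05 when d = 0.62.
n = 38 per group

Sample size formula (two-sample t-test, normal approximation):
n = 2 · ((z_{α/2} + z_β) / d)²

z_{α/2} = 1.960 (for α = 0.05, two-sided)
z_β = 0.739 (for power = 0.77)
d = 0.62

n = 2 · ((1.960 + 0.739) / 0.62)²
n = 2 · (4.353)²
n ≈ 37.90
Round up to the next whole number: n = 38 per group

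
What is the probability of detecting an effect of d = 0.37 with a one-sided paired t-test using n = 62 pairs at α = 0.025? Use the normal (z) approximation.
Power ≈ 0.83

Power calculation (paired t-test, normal approximation):
z_β = d · √n - z_α
z_β = 0.37 · √62 - 1.960
z_β = 0.37 · 7.874 - 1.960
z_β = 0.953

Power = Φ(z_β) = Φ(0.953) ≈ 0.830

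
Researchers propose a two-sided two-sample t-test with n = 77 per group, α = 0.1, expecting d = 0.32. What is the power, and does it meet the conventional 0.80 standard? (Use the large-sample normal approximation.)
Power ≈ 0.63; the study is underpowered (power < 0.80)

Power calculation (two-sample t-test, normal approximation):
z_β = d · √(n/2) - z_{α/2}
z_β = 0.32 · √(77/2) - 1.645
z_β = 0.32 · 6.205 - 1.645
z_β = 0.341

Power = Φ(z_β) = Φ(0.341) ≈ 0.633

Effect size d = 0.32 is small by Cohen's convention (0.2/0.5/0.8).

Threshold: power ≥ 0.80 is conventionally adequate.
Power ≈ 0.63 → the study is underpowered (power < 0.80).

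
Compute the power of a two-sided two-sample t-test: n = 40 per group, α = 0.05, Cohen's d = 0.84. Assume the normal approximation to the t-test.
Power ≈ 0.96

Power calculation (two-sample t-test, normal approximation):
z_β = d · √(n/2) - z_{α/2}
z_β = 0.84 · √(40/2) - 1.960
z_β = 0.84 · 4.472 - 1.960
z_β = 1.797

Power = Φ(z_β) = Φ(1.797) ≈ 0.964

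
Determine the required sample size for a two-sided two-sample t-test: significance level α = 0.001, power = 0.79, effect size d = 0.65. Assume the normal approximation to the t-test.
n = 80 per group

Sample size formula (two-sample t-test, normal approximation):
n = 2 · ((z_{α/2} + z_β) / d)²

z_{α/2} = 3.291 (for α = 0.001, two-sided)
z_β = 0.806 (for power = 0.79)
d = 0.65

n = 2 · ((3.291 + 0.806) / 0.65)²
n = 2 · (6.303)²
n ≈ 79.46
Round up to the next whole number: n = 80 per group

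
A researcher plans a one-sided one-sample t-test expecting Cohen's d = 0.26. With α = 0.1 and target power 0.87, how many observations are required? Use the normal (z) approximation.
n = 86

Sample size formula (one-sample t-test, normal approximation):
n = ((z_α + z_β) / d)²

z_α = 1.282 (for α = 0.1, one-sided)
z_β = 1.126 (for power = 0.87)
d = 0.26

n = ((1.282 + 1.126) / 0.26)²
n = (9.262)²
n ≈ 85.78
Round up to the next whole number: n = 86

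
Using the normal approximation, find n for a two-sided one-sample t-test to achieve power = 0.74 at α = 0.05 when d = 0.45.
n = 34

Sample size formula (one-sample t-test, normal approximation):
n = ((z_{α/2} + z_β) / d)²

z_{α/2} = 1.960 (for α = 0.05, two-sided)
z_β = 0.643 (for power = 0.74)
d = 0.45

n = ((1.960 + 0.643) / 0.45)²
n = (5.784)²
n ≈ 33.45
Round up to the next whole number: n = 34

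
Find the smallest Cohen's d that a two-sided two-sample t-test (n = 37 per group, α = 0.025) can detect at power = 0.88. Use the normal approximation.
d ≈ 0.79

Minimum detectable effect (two-sample t-test, normal approximation):
d = (z_{α/2} + z_β) / √(n/2)
d = (2.241 + 1.175) / √(37/2)
d = 3.416 / 4.301
d ≈ 0.79

By Cohen's convention (0.2 small / 0.5 medium / 0.8 large): medium effect.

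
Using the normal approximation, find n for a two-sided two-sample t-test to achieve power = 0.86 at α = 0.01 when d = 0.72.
n = 52 per group

Sample size formula (two-sample t-test, normal approximation):
n = 2 · ((z_{α/2} + z_β) / d)²

z_{α/2} = 2.576 (for α = 0.01, two-sided)
z_β = 1.080 (for power = 0.86)
d = 0.72

n = 2 · ((2.576 + 1.080) / 0.72)²
n = 2 · (5.078)²
n ≈ 51.57
Round up to the next whole number: n = 52 per group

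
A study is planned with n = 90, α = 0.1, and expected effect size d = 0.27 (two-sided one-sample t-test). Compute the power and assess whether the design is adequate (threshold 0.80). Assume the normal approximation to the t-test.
Power ≈ 0.82; the study is adequately powered (power ≥ 0.80)

Power calculation (one-sample t-test, normal approximation):
z_β = d · √n - z_{α/2}
z_β = 0.27 · √90 - 1.645
z_β = 0.27 · 9.487 - 1.645
z_β = 0.917

Power = Φ(z_β) = Φ(0.917) ≈ 0.820

Effect size d = 0.27 is small by Cohen's convention (0.2/0.5/0.8).

Threshold: power ≥ 0.80 is conventionally adequate.
Power ≈ 0.82 → the study is adequately powered (power ≥ 0.80).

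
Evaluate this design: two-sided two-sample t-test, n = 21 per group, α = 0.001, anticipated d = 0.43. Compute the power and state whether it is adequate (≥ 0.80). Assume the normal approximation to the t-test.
Power ≈ 0.03; the study is underpowered (power < 0.80)

Power calculation (two-sample t-test, normal approximation):
z_β = d · √(n/2) - z_{α/2}
z_β = 0.43 · √(21/2) - 3.291
z_β = 0.43 · 3.240 - 3.291
z_β = -1.897

Power = Φ(z_β) = Φ(-1.897) ≈ 0.029

Effect size d = 0.43 is small by Cohen's convention (0.2/0.5/0.8).

Threshold: power ≥ 0.80 is conventionally adequate.
Power ≈ 0.03 → the study is underpowered (power < 0.80).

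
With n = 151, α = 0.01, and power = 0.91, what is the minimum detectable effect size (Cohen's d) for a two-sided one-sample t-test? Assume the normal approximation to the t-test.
d ≈ 0.32

Minimum detectable effect (one-sample t-test, normal approximation):
d = (z_{α/2} + z_β) / √n
d = (2.576 + 1.341) / √151
d = 3.917 / 12.288
d ≈ 0.32

By Cohen's convention (0.2 small / 0.5 medium / 0.8 large): small effect.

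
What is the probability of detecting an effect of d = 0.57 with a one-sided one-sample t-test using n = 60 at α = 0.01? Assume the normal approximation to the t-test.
Power ≈ 0.98

Power calculation (one-sample t-test, normal approximation):
z_β = d · √n - z_α
z_β = 0.57 · √60 - 2.326
z_β = 0.57 · 7.746 - 2.326
z_β = 2.089

Power = Φ(z_β) = Φ(2.089) ≈ 0.982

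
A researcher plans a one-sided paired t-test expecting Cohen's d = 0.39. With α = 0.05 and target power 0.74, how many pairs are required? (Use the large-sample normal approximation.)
n = 35 pairs

Sample size formula (paired t-test, normal approximation):
n = ((z_α + z_β) / d)²

z_α = 1.645 (for α = 0.05, one-sided)
z_β = 0.643 (for power = 0.74)
d = 0.39

n = ((1.645 + 0.643) / 0.39)²
n = (5.867)²
n ≈ 34.42
Round up to the next whole number: n = 35 pairs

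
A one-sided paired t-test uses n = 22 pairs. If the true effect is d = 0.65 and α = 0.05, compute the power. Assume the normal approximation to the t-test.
Power ≈ 0.92

Power calculation (paired t-test, normal approximation):
z_β = d · √n - z_α
z_β = 0.65 · √22 - 1.645
z_β = 0.65 · 4.690 - 1.645
z_β = 1.404

Power = Φ(z_β) = Φ(1.404) ≈ 0.920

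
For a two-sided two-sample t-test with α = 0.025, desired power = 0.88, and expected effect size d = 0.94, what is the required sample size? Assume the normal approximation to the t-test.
n = 27 per group

Sample size formula (two-sample t-test, normal approximation):
n = 2 · ((z_{α/2} + z_β) / d)²

z_{α/2} = 2.241 (for α = 0.025, two-sided)
z_β = 1.175 (for power = 0.88)
d = 0.94

n = 2 · ((2.241 + 1.175) / 0.94)²
n = 2 · (3.634)²
n ≈ 26.41
Round up to the next whole number: n = 27 per group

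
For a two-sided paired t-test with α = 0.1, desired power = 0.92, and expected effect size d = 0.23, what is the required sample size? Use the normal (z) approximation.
n = 176 pairs

Sample size formula (paired t-test, normal approximation):
n = ((z_{α/2} + z_β) / d)²

z_{α/2} = 1.645 (for α = 0.1, two-sided)
z_β = 1.405 (for power = 0.92)
d = 0.23

n = ((1.645 + 1.405) / 0.23)²
n = (13.261)²
n ≈ 175.85
Round up to the next whole number: n = 176 pairs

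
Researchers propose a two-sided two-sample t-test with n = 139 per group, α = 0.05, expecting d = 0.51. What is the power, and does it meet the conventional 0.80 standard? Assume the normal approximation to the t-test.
Power ≈ 0.99; the study is adequately powered (power ≥ 0.80)

Power calculation (two-sample t-test, normal approximation):
z_β = d · √(n/2) - z_{α/2}
z_β = 0.51 · √(139/2) - 1.960
z_β = 0.51 · 8.337 - 1.960
z_β = 2.292

Power = Φ(z_β) = Φ(2.292) ≈ 0.989

Effect size d = 0.51 is medium by Cohen's convention (0.2/0.5/0.8).

Threshold: power ≥ 0.80 is conventionally adequate.
Power ≈ 0.99 → the study is adequately powered (power ≥ 0.80).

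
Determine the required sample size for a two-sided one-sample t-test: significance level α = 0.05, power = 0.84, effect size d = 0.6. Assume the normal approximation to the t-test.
n = 25

Sample size formula (one-sample t-test, normal approximation):
n = ((z_{α/2} + z_β) / d)²

z_{α/2} = 1.960 (for α = 0.05, two-sided)
z_β = 0.994 (for power = 0.84)
d = 0.6

n = ((1.960 + 0.994) / 0.6)²
n = (4.923)²
n ≈ 24.24
Round up to the next whole number: n = 25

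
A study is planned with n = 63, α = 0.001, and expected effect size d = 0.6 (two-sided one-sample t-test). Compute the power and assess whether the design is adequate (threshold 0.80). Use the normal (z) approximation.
Power ≈ 0.93; the study is adequately powered (power ≥ 0.80)

Power calculation (one-sample t-test, normal approximation):
z_β = d · √n - z_{α/2}
z_β = 0.6 · √63 - 3.291
z_β = 0.6 · 7.937 - 3.291
z_β = 1.472

Power = Φ(z_β) = Φ(1.472) ≈ 0.929

Effect size d = 0.6 is medium by Cohen's convention (0.2/0.5/0.8).

Threshold: power ≥ 0.80 is conventionally adequate.
Power ≈ 0.93 → the study is adequately powered (power ≥ 0.80).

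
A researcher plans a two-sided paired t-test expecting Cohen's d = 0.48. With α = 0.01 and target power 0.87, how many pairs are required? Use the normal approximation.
n = 60 pairs

Sample size formula (paired t-test, normal approximation):
n = ((z_{α/2} + z_β) / d)²

z_{α/2} = 2.576 (for α = 0.01, two-sided)
z_β = 1.126 (for power = 0.87)
d = 0.48

n = ((2.576 + 1.126) / 0.48)²
n = (7.713)²
n ≈ 59.49
Round up to the next whole number: n = 60 pairs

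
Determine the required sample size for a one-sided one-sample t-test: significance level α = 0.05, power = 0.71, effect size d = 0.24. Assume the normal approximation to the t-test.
n = 84

Sample size formula (one-sample t-test, normal approximation):
n = ((z_α + z_β) / d)²

z_α = 1.645 (for α = 0.05, one-sided)
z_β = 0.553 (for power = 0.71)
d = 0.24

n = ((1.645 + 0.553) / 0.24)²
n = (9.158)²
n ≈ 83.87
Round up to the next whole number: n = 84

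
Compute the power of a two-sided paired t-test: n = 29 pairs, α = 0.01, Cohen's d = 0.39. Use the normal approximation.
Power ≈ 0.32

Power calculation (paired t-test, normal approximation):
z_β = d · √n - z_{α/2}
z_β = 0.39 · √29 - 2.576
z_β = 0.39 · 5.385 - 2.576
z_β = -0.476

Power = Φ(z_β) = Φ(-0.476) ≈ 0.317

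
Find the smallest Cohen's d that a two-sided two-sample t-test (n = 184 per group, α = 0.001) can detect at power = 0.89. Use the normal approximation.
d ≈ 0.47

Minimum detectable effect (two-sample t-test, normal approximation):
d = (z_{α/2} + z_β) / √(n/2)
d = (3.291 + 1.227) / √(184/2)
d = 4.517 / 9.592
d ≈ 0.47

By Cohen's convention (0.2 small / 0.5 medium / 0.8 large): small effect.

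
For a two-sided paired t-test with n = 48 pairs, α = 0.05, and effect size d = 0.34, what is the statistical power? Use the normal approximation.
Power ≈ 0.65

Power calculation (paired t-test, normal approximation):
z_β = d · √n - z_{α/2}
z_β = 0.34 · √48 - 1.960
z_β = 0.34 · 6.928 - 1.960
z_β = 0.396

Power = Φ(z_β) = Φ(0.396) ≈ 0.654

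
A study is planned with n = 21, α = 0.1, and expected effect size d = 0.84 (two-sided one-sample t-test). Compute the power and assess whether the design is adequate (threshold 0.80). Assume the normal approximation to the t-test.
Power ≈ 0.99; the study is adequately powered (power ≥ 0.80)

Power calculation (one-sample t-test, normal approximation):
z_β = d · √n - z_{α/2}
z_β = 0.84 · √21 - 1.645
z_β = 0.84 · 4.583 - 1.645
z_β = 2.205

Power = Φ(z_β) = Φ(2.205) ≈ 0.986

Effect size d = 0.84 is large by Cohen's convention (0.2/0.5/0.8).

Threshold: power ≥ 0.80 is conventionally adequate.
Power ≈ 0.99 → the study is adequately powered (power ≥ 0.80).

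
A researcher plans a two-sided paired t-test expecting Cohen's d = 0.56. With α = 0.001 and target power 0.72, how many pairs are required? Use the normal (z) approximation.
n = 48 pairs

Sample size formula (paired t-test, normal approximation):
n = ((z_{α/2} + z_β) / d)²

z_{α/2} = 3.291 (for α = 0.001, two-sided)
z_β = 0.583 (for power = 0.72)
d = 0.56

n = ((3.291 + 0.583) / 0.56)²
n = (6.918)²
n ≈ 47.86
Round up to the next whole number: n = 48 pairs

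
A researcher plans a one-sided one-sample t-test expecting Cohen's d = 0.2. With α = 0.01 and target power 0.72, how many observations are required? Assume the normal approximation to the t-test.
n = 212

Sample size formula (one-sample t-test, normal approximation):
n = ((z_α + z_β) / d)²

z_α = 2.326 (for α = 0.01, one-sided)
z_β = 0.583 (for power = 0.72)
d = 0.2

n = ((2.326 + 0.583) / 0.2)²
n = (14.545)²
n ≈ 211.56
Round up to the next whole number: n = 212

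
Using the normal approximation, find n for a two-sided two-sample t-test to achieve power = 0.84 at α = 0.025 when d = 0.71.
n = 42 per group

Sample size formula (two-sample t-test, normal approximation):
n = 2 · ((z_{α/2} + z_β) / d)²

z_{α/2} = 2.241 (for α = 0.025, two-sided)
z_β = 0.994 (for power = 0.84)
d = 0.71

n = 2 · ((2.241 + 0.994) / 0.71)²
n = 2 · (4.556)²
n ≈ 41.51
Round up to the next whole number: n = 42 per group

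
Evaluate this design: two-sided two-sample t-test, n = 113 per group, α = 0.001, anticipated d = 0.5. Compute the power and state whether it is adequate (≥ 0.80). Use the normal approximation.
Power ≈ 0.68; the study is underpowered (power < 0.80)

Power calculation (two-sample t-test, normal approximation):
z_β = d · √(n/2) - z_{α/2}
z_β = 0.5 · √(113/2) - 3.291
z_β = 0.5 · 7.517 - 3.291
z_β = 0.468

Power = Φ(z_β) = Φ(0.468) ≈ 0.680

Effect size d = 0.5 is medium by Cohen's convention (0.2/0.5/0.8).

Threshold: power ≥ 0.80 is conventionally adequate.
Power ≈ 0.68 → the study is underpowered (power < 0.80).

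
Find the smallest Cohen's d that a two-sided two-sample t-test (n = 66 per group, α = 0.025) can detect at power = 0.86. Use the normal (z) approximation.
d ≈ 0.58

Minimum detectable effect (two-sample t-test, normal approximation):
d = (z_{α/2} + z_β) / √(n/2)
d = (2.241 + 1.080) / √(66/2)
d = 3.322 / 5.745
d ≈ 0.58

By Cohen's convention (0.2 small / 0.5 medium / 0.8 large): medium effect.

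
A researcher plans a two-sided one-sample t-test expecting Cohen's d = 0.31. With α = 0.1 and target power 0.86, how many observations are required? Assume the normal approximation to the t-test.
n = 78

Sample size formula (one-sample t-test, normal approximation):
n = ((z_{α/2} + z_β) / d)²

z_{α/2} = 1.645 (for α = 0.1, two-sided)
z_β = 1.080 (for power = 0.86)
d = 0.31

n = ((1.645 + 1.080) / 0.31)²
n = (8.790)²
n ≈ 77.26
Round up to the next whole number: n = 78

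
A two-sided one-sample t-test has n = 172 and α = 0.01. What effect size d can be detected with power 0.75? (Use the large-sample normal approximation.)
d ≈ 0.25

Minimum detectable effect (one-sample t-test, normal approximation):
d = (z_{α/2} + z_β) / √n
d = (2.576 + 0.674) / √172
d = 3.250 / 13.115
d ≈ 0.25

By Cohen's convention (0.2 small / 0.5 medium / 0.8 large): small effect.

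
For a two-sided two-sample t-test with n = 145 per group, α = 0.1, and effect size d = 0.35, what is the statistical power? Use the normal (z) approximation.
Power ≈ 0.91

Power calculation (two-sample t-test, normal approximation):
z_β = d · √(n/2) - z_{α/2}
z_β = 0.35 · √(145/2) - 1.645
z_β = 0.35 · 8.515 - 1.645
z_β = 1.335

Power = Φ(z_β) = Φ(1.335) ≈ 0.909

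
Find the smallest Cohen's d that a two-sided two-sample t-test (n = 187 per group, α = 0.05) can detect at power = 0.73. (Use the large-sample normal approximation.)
d ≈ 0.27

Minimum detectable effect (two-sample t-test, normal approximation):
d = (z_{α/2} + z_β) / √(n/2)
d = (1.960 + 0.613) / √(187/2)
d = 2.573 / 9.670
d ≈ 0.27

By Cohen's convention (0.2 small / 0.5 medium / 0.8 large): small effect.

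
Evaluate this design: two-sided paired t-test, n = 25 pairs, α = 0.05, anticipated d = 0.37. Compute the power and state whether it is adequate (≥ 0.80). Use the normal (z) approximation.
Power ≈ 0.46; the study is underpowered (power < 0.80)

Power calculation (paired t-test, normal approximation):
z_β = d · √n - z_{α/2}
z_β = 0.37 · √25 - 1.960
z_β = 0.37 · 5.000 - 1.960
z_β = -0.110

Power = Φ(z_β) = Φ(-0.110) ≈ 0.456

Effect size d = 0.37 is small by Cohen's convention (0.2/0.5/0.8).

Threshold: power ≥ 0.80 is conventionally adequate.
Power ≈ 0.46 → the study is underpowered (power < 0.80).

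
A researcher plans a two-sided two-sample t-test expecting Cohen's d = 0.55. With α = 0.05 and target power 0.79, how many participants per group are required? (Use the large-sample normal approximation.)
n = 51 per group

Sample size formula (two-sample t-test, normal approximation):
n = 2 · ((z_{α/2} + z_β) / d)²

z_{α/2} = 1.960 (for α = 0.05, two-sided)
z_β = 0.806 (for power = 0.79)
d = 0.55

n = 2 · ((1.960 + 0.806) / 0.55)²
n = 2 · (5.029)²
n ≈ 50.58
Round up to the next whole number: n = 51 per group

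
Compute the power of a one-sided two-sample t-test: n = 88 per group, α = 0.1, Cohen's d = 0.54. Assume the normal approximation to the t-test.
Power ≈ 0.99

Power calculation (two-sample t-test, normal approximation):
z_β = d · √(n/2) - z_α
z_β = 0.54 · √(88/2) - 1.282
z_β = 0.54 · 6.633 - 1.282
z_β = 2.300

Power = Φ(z_β) = Φ(2.300) ≈ 0.989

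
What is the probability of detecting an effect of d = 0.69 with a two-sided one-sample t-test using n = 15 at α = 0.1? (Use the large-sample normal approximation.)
Power ≈ 0.85

Power calculation (one-sample t-test, normal approximation):
z_β = d · √n - z_{α/2}
z_β = 0.69 · √15 - 1.645
z_β = 0.69 · 3.873 - 1.645
z_β = 1.028

Power = Φ(z_β) = Φ(1.028) ≈ 0.848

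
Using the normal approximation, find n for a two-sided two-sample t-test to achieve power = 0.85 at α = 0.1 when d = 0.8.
n = 23 per group

Sample size formula (two-sample t-test, normal approximation):
n = 2 · ((z_{α/2} + z_β) / d)²

z_{α/2} = 1.645 (for α = 0.1, two-sided)
z_β = 1.036 (for power = 0.85)
d = 0.8

n = 2 · ((1.645 + 1.036) / 0.8)²
n = 2 · (3.351)²
n ≈ 22.46
Round up to the next whole number: n = 23 per group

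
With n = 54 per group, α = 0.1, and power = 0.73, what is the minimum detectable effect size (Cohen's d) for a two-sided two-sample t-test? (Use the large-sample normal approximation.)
d ≈ 0.43

Minimum detectable effect (two-sample t-test, normal approximation):
d = (z_{α/2} + z_β) / √(n/2)
d = (1.645 + 0.613) / √(54/2)
d = 2.258 / 5.196
d ≈ 0.43

By Cohen's convention (0.2 small / 0.5 medium / 0.8 large): small effect.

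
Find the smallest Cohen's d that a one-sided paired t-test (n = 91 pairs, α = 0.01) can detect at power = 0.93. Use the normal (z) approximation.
d ≈ 0.40

Minimum detectable effect (paired t-test, normal approximation):
d = (z_α + z_β) / √n
d = (2.326 + 1.476) / √91
d = 3.802 / 9.539
d ≈ 0.40

By Cohen's convention (0.2 small / 0.5 medium / 0.8 large): small effect.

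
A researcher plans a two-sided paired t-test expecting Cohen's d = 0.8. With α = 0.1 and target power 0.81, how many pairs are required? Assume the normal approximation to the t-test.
n = 10 pairs

Sample size formula (paired t-test, normal approximation):
n = ((z_{α/2} + z_β) / d)²

z_{α/2} = 1.645 (for α = 0.1, two-sided)
z_β = 0.878 (for power = 0.81)
d = 0.8

n = ((1.645 + 0.878) / 0.8)²
n = (3.154)²
n ≈ 9.95
Round up to the next whole number: n = 10 pairs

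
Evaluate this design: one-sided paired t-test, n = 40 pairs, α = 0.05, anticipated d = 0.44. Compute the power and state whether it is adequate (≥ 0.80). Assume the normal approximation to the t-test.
Power ≈ 0.87; the study is adequately powered (power ≥ 0.80)

Power calculation (paired t-test, normal approximation):
z_β = d · √n - z_α
z_β = 0.44 · √40 - 1.645
z_β = 0.44 · 6.325 - 1.645
z_β = 1.138

Power = Φ(z_β) = Φ(1.138) ≈ 0.872

Effect size d = 0.44 is small by Cohen's convention (0.2/0.5/0.8).

Threshold: power ≥ 0.80 is conventionally adequate.
Power ≈ 0.87 → the study is adequately powered (power ≥ 0.80).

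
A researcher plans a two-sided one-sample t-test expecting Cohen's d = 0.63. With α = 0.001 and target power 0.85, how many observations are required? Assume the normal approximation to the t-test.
n = 48

Sample size formula (one-sample t-test, normal approximation):
n = ((z_{α/2} + z_β) / d)²

z_{α/2} = 3.291 (for α = 0.001, two-sided)
z_β = 1.036 (for power = 0.85)
d = 0.63

n = ((3.291 + 1.036) / 0.63)²
n = (6.868)²
n ≈ 47.17
Round up to the next whole number: n = 48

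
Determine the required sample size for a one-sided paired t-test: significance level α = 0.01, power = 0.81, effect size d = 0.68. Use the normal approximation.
n = 23 pairs

Sample size formula (paired t-test, normal approximation):
n = ((z_α + z_β) / d)²

z_α = 2.326 (for α = 0.01, one-sided)
z_β = 0.878 (for power = 0.81)
d = 0.68

n = ((2.326 + 0.878) / 0.68)²
n = (4.712)²
n ≈ 22.20
Round up to the next whole number: n = 23 pairs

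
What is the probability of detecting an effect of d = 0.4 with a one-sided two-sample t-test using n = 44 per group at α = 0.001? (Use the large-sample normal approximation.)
Power ≈ 0.11

Power calculation (two-sample t-test, normal approximation):
z_β = d · √(n/2) - z_α
z_β = 0.4 · √(44/2) - 3.090
z_β = 0.4 · 4.690 - 3.090
z_β = -1.214

Power = Φ(z_β) = Φ(-1.214) ≈ 0.112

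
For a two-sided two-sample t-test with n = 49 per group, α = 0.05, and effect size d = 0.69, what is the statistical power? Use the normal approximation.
Power ≈ 0.93

Power calculation (two-sample t-test, normal approximation):
z_β = d · √(n/2) - z_{α/2}
z_β = 0.69 · √(49/2) - 1.960
z_β = 0.69 · 4.950 - 1.960
z_β = 1.455

Power = Φ(z_β) = Φ(1.455) ≈ 0.927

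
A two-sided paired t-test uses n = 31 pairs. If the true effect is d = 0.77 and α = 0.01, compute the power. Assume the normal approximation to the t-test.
Power ≈ 0.96

Power calculation (paired t-test, normal approximation):
z_β = d · √n - z_{α/2}
z_β = 0.77 · √31 - 2.576
z_β = 0.77 · 5.568 - 2.576
z_β = 1.711

Power = Φ(z_β) = Φ(1.711) ≈ 0.956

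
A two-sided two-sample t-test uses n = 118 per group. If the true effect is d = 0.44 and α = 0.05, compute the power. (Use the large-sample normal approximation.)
Power ≈ 0.92

Power calculation (two-sample t-test, normal approximation):
z_β = d · √(n/2) - z_{α/2}
z_β = 0.44 · √(118/2) - 1.960
z_β = 0.44 · 7.681 - 1.960
z_β = 1.420

Power = Φ(z_β) = Φ(1.420) ≈ 0.922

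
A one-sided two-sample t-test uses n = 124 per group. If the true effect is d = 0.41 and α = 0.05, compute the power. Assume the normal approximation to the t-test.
Power ≈ 0.94

Power calculation (two-sample t-test, normal approximation):
z_β = d · √(n/2) - z_α
z_β = 0.41 · √(124/2) - 1.645
z_β = 0.41 · 7.874 - 1.645
z_β = 1.583

Power = Φ(z_β) = Φ(1.583) ≈ 0.943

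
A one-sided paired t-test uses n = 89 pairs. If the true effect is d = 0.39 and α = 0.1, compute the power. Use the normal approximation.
Power ≈ 0.99

Power calculation (paired t-test, normal approximation):
z_β = d · √n - z_α
z_β = 0.39 · √89 - 1.282
z_β = 0.39 · 9.434 - 1.282
z_β = 2.398

Power = Φ(z_β) = Φ(2.398) ≈ 0.992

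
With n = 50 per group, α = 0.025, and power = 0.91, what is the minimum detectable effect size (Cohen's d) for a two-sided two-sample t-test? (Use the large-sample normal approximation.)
d ≈ 0.72

Minimum detectable effect (two-sample t-test, normal approximation):
d = (z_{α/2} + z_β) / √(n/2)
d = (2.241 + 1.341) / √(50/2)
d = 3.582 / 5.000
d ≈ 0.72

By Cohen's convention (0.2 small / 0.5 medium / 0.8 large): medium effect.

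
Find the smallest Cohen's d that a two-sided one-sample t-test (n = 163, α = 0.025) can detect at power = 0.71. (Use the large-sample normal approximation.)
d ≈ 0.22

Minimum detectable effect (one-sample t-test, normal approximation):
d = (z_{α/2} + z_β) / √n
d = (2.241 + 0.553) / √163
d = 2.795 / 12.767
d ≈ 0.22

By Cohen's convention (0.2 small / 0.5 medium / 0.8 large): small effect.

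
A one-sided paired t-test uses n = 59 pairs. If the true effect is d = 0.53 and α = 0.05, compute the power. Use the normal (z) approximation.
Power ≈ 0.99

Power calculation (paired t-test, normal approximation):
z_β = d · √n - z_α
z_β = 0.53 · √59 - 1.645
z_β = 0.53 · 7.681 - 1.645
z_β = 2.426

Power = Φ(z_β) = Φ(2.426) ≈ 0.992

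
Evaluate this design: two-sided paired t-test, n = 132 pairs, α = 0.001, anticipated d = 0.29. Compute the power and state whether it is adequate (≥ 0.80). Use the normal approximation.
Power ≈ 0.52; the study is underpowered (power < 0.80)

Power calculation (paired t-test, normal approximation):
z_β = d · √n - z_{α/2}
z_β = 0.29 · √132 - 3.291
z_β = 0.29 · 11.489 - 3.291
z_β = 0.041

Power = Φ(z_β) = Φ(0.041) ≈ 0.516

Effect size d = 0.29 is small by Cohen's convention (0.2/0.5/0.8).

Threshold: power ≥ 0.80 is conventionally adequate.
Power ≈ 0.52 → the study is underpowered (power < 0.80).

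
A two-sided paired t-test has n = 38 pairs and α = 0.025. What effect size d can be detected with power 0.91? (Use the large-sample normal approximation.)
d ≈ 0.58

Minimum detectable effect (paired t-test, normal approximation):
d = (z_{α/2} + z_β) / √n
d = (2.241 + 1.341) / √38
d = 3.582 / 6.164
d ≈ 0.58

By Cohen's convention (0.2 small / 0.5 medium / 0.8 large): medium effect.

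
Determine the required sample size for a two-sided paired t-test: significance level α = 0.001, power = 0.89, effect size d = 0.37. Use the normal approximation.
n = 150 pairs

Sample size formula (paired t-test, normal approximation):
n = ((z_{α/2} + z_β) / d)²

z_{α/2} = 3.291 (for α = 0.001, two-sided)
z_β = 1.227 (for power = 0.89)
d = 0.37

n = ((3.291 + 1.227) / 0.37)²
n = (12.211)²
n ≈ 149.11
Round up to the next whole number: n = 150 pairs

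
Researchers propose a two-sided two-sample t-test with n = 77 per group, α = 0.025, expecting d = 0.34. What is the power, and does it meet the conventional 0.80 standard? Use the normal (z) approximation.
Power ≈ 0.45; the study is underpowered (power < 0.80)

Power calculation (two-sample t-test, normal approximation):
z_β = d · √(n/2) - z_{α/2}
z_β = 0.34 · √(77/2) - 2.241
z_β = 0.34 · 6.205 - 2.241
z_β = -0.132

Power = Φ(z_β) = Φ(-0.132) ≈ 0.448

Effect size d = 0.34 is small by Cohen's convention (0.2/0.5/0.8).

Threshold: power ≥ 0.80 is conventionally adequate.
Power ≈ 0.45 → the study is underpowered (power < 0.80).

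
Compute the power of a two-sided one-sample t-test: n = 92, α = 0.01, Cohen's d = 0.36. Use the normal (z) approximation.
Power ≈ 0.81

Power calculation (one-sample t-test, normal approximation):
z_β = d · √n - z_{α/2}
z_β = 0.36 · √92 - 2.576
z_β = 0.36 · 9.592 - 2.576
z_β = 0.877

Power = Φ(z_β) = Φ(0.877) ≈ 0.810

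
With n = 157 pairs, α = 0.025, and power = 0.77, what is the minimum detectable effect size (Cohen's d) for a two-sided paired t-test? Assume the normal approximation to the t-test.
d ≈ 0.24

Minimum detectable effect (paired t-test, normal approximation):
d = (z_{α/2} + z_β) / √n
d = (2.241 + 0.739) / √157
d = 2.980 / 12.530
d ≈ 0.24

By Cohen's convention (0.2 small / 0.5 medium / 0.8 large): small effect.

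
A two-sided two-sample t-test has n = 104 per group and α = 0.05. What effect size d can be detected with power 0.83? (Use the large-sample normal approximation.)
d ≈ 0.40

Minimum detectable effect (two-sample t-test, normal approximation):
d = (z_{α/2} + z_β) / √(n/2)
d = (1.960 + 0.954) / √(104/2)
d = 2.914 / 7.211
d ≈ 0.40

By Cohen's convention (0.2 small / 0.5 medium / 0.8 large): small effect.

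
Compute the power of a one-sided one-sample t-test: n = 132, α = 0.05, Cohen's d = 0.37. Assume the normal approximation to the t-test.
Power ≈ 1.00

Power calculation (one-sample t-test, normal approximation):
z_β = d · √n - z_α
z_β = 0.37 · √132 - 1.645
z_β = 0.37 · 11.489 - 1.645
z_β = 2.606

Power = Φ(z_β) = Φ(2.606) ≈ 0.995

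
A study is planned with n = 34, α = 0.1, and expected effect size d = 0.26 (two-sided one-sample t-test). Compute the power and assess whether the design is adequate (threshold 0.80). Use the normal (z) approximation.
Power ≈ 0.45; the study is underpowered (power < 0.80)

Power calculation (one-sample t-test, normal approximation):
z_β = d · √n - z_{α/2}
z_β = 0.26 · √34 - 1.645
z_β = 0.26 · 5.831 - 1.645
z_β = -0.129

Power = Φ(z_β) = Φ(-0.129) ≈ 0.449

Effect size d = 0.26 is small by Cohen's convention (0.2/0.5/0.8).

Threshold: power ≥ 0.80 is conventionally adequate.
Power ≈ 0.45 → the study is underpowered (power < 0.80).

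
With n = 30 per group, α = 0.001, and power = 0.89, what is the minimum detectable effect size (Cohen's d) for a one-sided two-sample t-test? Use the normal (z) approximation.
d ≈ 1.11

Minimum detectable effect (two-sample t-test, normal approximation):
d = (z_α + z_β) / √(n/2)
d = (3.090 + 1.227) / √(30/2)
d = 4.317 / 3.873
d ≈ 1.11

By Cohen's convention (0.2 small / 0.5 medium / 0.8 large): large effect.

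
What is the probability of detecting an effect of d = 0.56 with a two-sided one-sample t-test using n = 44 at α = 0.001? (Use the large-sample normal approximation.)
Power ≈ 0.66

Power calculation (one-sample t-test, normal approximation):
z_β = d · √n - z_{α/2}
z_β = 0.56 · √44 - 3.291
z_β = 0.56 · 6.633 - 3.291
z_β = 0.424

Power = Φ(z_β) = Φ(0.424) ≈ 0.664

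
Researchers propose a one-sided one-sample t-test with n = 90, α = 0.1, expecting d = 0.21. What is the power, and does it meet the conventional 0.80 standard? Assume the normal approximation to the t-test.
Power ≈ 0.76; the study is underpowered (power < 0.80)

Power calculation (one-sample t-test, normal approximation):
z_β = d · √n - z_α
z_β = 0.21 · √90 - 1.282
z_β = 0.21 · 9.487 - 1.282
z_β = 0.711

Power = Φ(z_β) = Φ(0.711) ≈ 0.761

Effect size d = 0.21 is small by Cohen's convention (0.2/0.5/0.8).

Threshold: power ≥ 0.80 is conventionally adequate.
Power ≈ 0.76 → the study is underpowered (power < 0.80).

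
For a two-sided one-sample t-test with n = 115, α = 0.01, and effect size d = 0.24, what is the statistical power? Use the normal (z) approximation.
Power ≈ 0.50

Power calculation (one-sample t-test, normal approximation):
z_β = d · √n - z_{α/2}
z_β = 0.24 · √115 - 2.576
z_β = 0.24 · 10.724 - 2.576
z_β = -0.002

Power = Φ(z_β) = Φ(-0.002) ≈ 0.499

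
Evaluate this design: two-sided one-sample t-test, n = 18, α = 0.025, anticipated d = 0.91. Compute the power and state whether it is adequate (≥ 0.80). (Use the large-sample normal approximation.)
Power ≈ 0.95; the study is adequately powered (power ≥ 0.80)

Power calculation (one-sample t-test, normal approximation):
z_β = d · √n - z_{α/2}
z_β = 0.91 · √18 - 2.241
z_β = 0.91 · 4.243 - 2.241
z_β = 1.619

Power = Φ(z_β) = Φ(1.619) ≈ 0.947

Effect size d = 0.91 is large by Cohen's convention (0.2/0.5/0.8).

Threshold: power ≥ 0.80 is conventionally adequate.
Power ≈ 0.95 → the study is adequately powered (power ≥ 0.80).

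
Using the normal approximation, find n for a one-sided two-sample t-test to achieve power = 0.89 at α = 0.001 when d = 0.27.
n = 512 per group

Sample size formula (two-sample t-test, normal approximation):
n = 2 · ((z_α + z_β) / d)²

z_α = 3.090 (for α = 0.001, one-sided)
z_β = 1.227 (for power = 0.89)
d = 0.27

n = 2 · ((3.090 + 1.227) / 0.27)²
n = 2 · (15.989)²
n ≈ 511.30
Round up to the next whole number: n = 512 per group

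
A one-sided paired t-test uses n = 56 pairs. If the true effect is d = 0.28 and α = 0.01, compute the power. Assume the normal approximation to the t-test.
Power ≈ 0.41

Power calculation (paired t-test, normal approximation):
z_β = d · √n - z_α
z_β = 0.28 · √56 - 2.326
z_β = 0.28 · 7.483 - 2.326
z_β = -0.231

Power = Φ(z_β) = Φ(-0.231) ≈ 0.409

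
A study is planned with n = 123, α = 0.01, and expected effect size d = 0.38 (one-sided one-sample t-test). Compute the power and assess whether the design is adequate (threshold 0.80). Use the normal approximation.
Power ≈ 0.97; the study is adequately powered (power ≥ 0.80)

Power calculation (one-sample t-test, normal approximation):
z_β = d · √n - z_α
z_β = 0.38 · √123 - 2.326
z_β = 0.38 · 11.091 - 2.326
z_β = 1.888

Power = Φ(z_β) = Φ(1.888) ≈ 0.970

Effect size d = 0.38 is small by Cohen's convention (0.2/0.5/0.8).

Threshold: power ≥ 0.80 is conventionally adequate.
Power ≈ 0.97 → the study is adequately powered (power ≥ 0.80).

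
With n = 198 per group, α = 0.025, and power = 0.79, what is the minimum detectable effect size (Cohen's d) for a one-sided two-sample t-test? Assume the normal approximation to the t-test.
d ≈ 0.28

Minimum detectable effect (two-sample t-test, normal approximation):
d = (z_α + z_β) / √(n/2)
d = (1.960 + 0.806) / √(198/2)
d = 2.766 / 9.950
d ≈ 0.28

By Cohen's convention (0.2 small / 0.5 medium / 0.8 large): small effect.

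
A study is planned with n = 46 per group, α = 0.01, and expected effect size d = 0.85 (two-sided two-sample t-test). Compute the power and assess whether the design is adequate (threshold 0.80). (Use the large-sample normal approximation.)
Power ≈ 0.93; the study is adequately powered (power ≥ 0.80)

Power calculation (two-sample t-test, normal approximation):
z_β = d · √(n/2) - z_{α/2}
z_β = 0.85 · √(46/2) - 2.576
z_β = 0.85 · 4.796 - 2.576
z_β = 1.501

Power = Φ(z_β) = Φ(1.501) ≈ 0.933

Effect size d = 0.85 is large by Cohen's convention (0.2/0.5/0.8).

Threshold: power ≥ 0.80 is conventionally adequate.
Power ≈ 0.93 → the study is adequately powered (power ≥ 0.80).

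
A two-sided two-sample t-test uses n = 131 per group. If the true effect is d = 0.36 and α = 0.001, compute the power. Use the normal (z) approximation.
Power ≈ 0.35

Power calculation (two-sample t-test, normal approximation):
z_β = d · √(n/2) - z_{α/2}
z_β = 0.36 · √(131/2) - 3.291
z_β = 0.36 · 8.093 - 3.291
z_β = -0.377

Power = Φ(z_β) = Φ(-0.377) ≈ 0.353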